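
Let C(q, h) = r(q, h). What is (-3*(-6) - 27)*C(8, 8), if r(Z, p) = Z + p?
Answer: -144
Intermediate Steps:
C(q, h) = h + q (C(q, h) = q + h = h + q)
(-3*(-6) - 27)*C(8, 8) = (-3*(-6) - 27)*(8 + 8) = (18 - 27)*16 = -9*16 = -144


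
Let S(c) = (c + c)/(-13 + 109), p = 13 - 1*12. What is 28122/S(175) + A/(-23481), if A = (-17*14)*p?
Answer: 31696010386/4109175 ≈ 7713.5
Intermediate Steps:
p = 1 (p = 13 - 12 = 1)
S(c) = c/48 (S(c) = (2*c)/96 = (2*c)*(1/96) = c/48)
A = -238 (A = -17*14*1 = -238*1 = -238)
28122/S(175) + A/(-23481) = 28122/(((1/48)*175)) - 238/(-23481) = 28122/(175/48) - 238*(-1/23481) = 28122*(48/175) + 238/23481 = 1349856/175 + 238/23481 = 31696010386/4109175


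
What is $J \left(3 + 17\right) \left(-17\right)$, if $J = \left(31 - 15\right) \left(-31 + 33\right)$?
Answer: $-10880$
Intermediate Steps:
$J = 32$ ($J = 16 \cdot 2 = 32$)
$J \left(3 + 17\right) \left(-17\right) = 32 \left(3 + 17\right) \left(-17\right) = 32 \cdot 20 \left(-17\right) = 32 \left(-340\right) = -10880$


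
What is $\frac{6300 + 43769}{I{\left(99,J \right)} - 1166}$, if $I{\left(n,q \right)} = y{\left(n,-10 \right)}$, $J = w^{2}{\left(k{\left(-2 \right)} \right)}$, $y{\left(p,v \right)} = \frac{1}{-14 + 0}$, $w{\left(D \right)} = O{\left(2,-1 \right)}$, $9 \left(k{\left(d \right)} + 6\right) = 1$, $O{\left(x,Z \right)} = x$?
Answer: $- \frac{700966}{16325} \approx -42.938$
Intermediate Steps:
$k{\left(d \right)} = - \frac{53}{9}$ ($k{\left(d \right)} = -6 + \frac{1}{9} \cdot 1 = -6 + \frac{1}{9} = - \frac{53}{9}$)
$w{\left(D \right)} = 2$
$y{\left(p,v \right)} = - \frac{1}{14}$ ($y{\left(p,v \right)} = \frac{1}{-14} = - \frac{1}{14}$)
$J = 4$ ($J = 2^{2} = 4$)
$I{\left(n,q \right)} = - \frac{1}{14}$
$\frac{6300 + 43769}{I{\left(99,J \right)} - 1166} = \frac{6300 + 43769}{- \frac{1}{14} - 1166} = \frac{50069}{- \frac{16325}{14}} = 50069 \left(- \frac{14}{16325}\right) = - \frac{700966}{16325}$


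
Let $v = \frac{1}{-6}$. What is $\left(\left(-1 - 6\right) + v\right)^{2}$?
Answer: $\frac{1849}{36} \approx 51.361$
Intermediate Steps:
$v = - \frac{1}{6} \approx -0.16667$
$\left(\left(-1 - 6\right) + v\right)^{2} = \left(\left(-1 - 6\right) - \frac{1}{6}\right)^{2} = \left(-7 - \frac{1}{6}\right)^{2} = \left(- \frac{43}{6}\right)^{2} = \frac{1849}{36}$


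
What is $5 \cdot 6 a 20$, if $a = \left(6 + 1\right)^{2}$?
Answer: $29400$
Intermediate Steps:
$a = 49$ ($a = 7^{2} = 49$)
$5 \cdot 6 a 20 = 5 \cdot 6 \cdot 49 \cdot 20 = 30 \cdot 49 \cdot 20 = 1470 \cdot 20 = 29400$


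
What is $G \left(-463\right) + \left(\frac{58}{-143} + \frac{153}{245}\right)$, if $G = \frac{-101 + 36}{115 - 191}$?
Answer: $- \frac{1053795481}{2662660} \approx -395.77$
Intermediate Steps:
$G = \frac{65}{76}$ ($G = - \frac{65}{-76} = \left(-65\right) \left(- \frac{1}{76}\right) = \frac{65}{76} \approx 0.85526$)
$G \left(-463\right) + \left(\frac{58}{-143} + \frac{153}{245}\right) = \frac{65}{76} \left(-463\right) + \left(\frac{58}{-143} + \frac{153}{245}\right) = - \frac{30095}{76} + \left(58 \left(- \frac{1}{143}\right) + 153 \cdot \frac{1}{245}\right) = - \frac{30095}{76} + \left(- \frac{58}{143} + \frac{153}{245}\right) = - \frac{30095}{76} + \frac{7669}{35035} = - \frac{1053795481}{2662660}$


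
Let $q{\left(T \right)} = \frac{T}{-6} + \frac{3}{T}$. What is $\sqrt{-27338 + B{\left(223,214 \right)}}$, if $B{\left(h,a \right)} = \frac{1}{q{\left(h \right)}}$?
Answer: $\frac{52 i \sqrt{24984201779}}{49711} \approx 165.34 i$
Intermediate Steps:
$q{\left(T \right)} = \frac{3}{T} - \frac{T}{6}$ ($q{\left(T \right)} = T \left(- \frac{1}{6}\right) + \frac{3}{T} = - \frac{T}{6} + \frac{3}{T} = \frac{3}{T} - \frac{T}{6}$)
$B{\left(h,a \right)} = \frac{1}{\frac{3}{h} - \frac{h}{6}}$
$\sqrt{-27338 + B{\left(223,214 \right)}} = \sqrt{-27338 - \frac{1338}{-18 + 223^{2}}} = \sqrt{-27338 - \frac{1338}{-18 + 49729}} = \sqrt{-27338 - \frac{1338}{49711}} = \sqrt{- \frac{1359000656}{49711}} = \frac{52 i \sqrt{24984201779}}{49711}$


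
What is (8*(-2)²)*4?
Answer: 128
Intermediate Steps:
(8*(-2)²)*4 = (8*4)*4 = 32*4 = 128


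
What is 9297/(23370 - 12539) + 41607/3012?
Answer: 159549327/10874324 ≈ 14.672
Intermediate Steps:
9297/(23370 - 12539) + 41607/3012 = 9297/10831 + 41607*(1/3012) = 9297*(1/10831) + 13869/1004 = 9297/10831 + 13869/1004 = 159549327/10874324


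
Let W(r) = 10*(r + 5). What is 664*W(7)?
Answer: 79680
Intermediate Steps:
W(r) = 50 + 10*r (W(r) = 10*(5 + r) = 50 + 10*r)
664*W(7) = 664*(50 + 10*7) = 664*(50 + 70) = 664*120 = 79680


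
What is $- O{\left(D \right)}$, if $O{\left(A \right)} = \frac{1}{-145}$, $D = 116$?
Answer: $\frac{1}{145} \approx 0.0068966$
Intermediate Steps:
$O{\left(A \right)} = - \frac{1}{145}$
$- O{\left(D \right)} = \left(-1\right) \left(- \frac{1}{145}\right) = \frac{1}{145}$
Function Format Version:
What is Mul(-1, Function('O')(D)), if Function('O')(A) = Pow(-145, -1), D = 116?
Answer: Rational(1, 145) ≈ 0.0068966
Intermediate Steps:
Function('O')(A) = Rational(-1, 145)
Mul(-1, Function('O')(D)) = Mul(-1, Rational(-1, 145)) = Rational(1, 145)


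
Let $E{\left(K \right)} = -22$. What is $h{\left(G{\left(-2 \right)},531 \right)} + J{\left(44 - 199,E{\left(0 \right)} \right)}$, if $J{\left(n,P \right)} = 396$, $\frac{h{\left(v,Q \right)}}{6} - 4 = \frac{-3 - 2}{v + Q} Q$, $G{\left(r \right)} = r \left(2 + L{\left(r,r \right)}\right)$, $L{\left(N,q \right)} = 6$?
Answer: $\frac{40074}{103} \approx 389.07$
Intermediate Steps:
$G{\left(r \right)} = 8 r$ ($G{\left(r \right)} = r \left(2 + 6\right) = r 8 = 8 r$)
$h{\left(v,Q \right)} = 24 - \frac{30 Q}{Q + v}$ ($h{\left(v,Q \right)} = 24 + 6 \frac{-3 - 2}{v + Q} Q = 24 + 6 - \frac{5}{Q + v} Q = 24 + 6 \left(- \frac{5 Q}{Q + v}\right) = 24 - \frac{30 Q}{Q + v}$)
$h{\left(G{\left(-2 \right)},531 \right)} + J{\left(44 - 199,E{\left(0 \right)} \right)} = \frac{6 \left(\left(-1\right) 531 + 4 \cdot 8 \left(-2\right)\right)}{531 + 8 \left(-2\right)} + 396 = \frac{6 \left(-531 + 4 \left(-16\right)\right)}{531 - 16} + 396 = \frac{6 \left(-531 - 64\right)}{515} + 396 = 6 \cdot \frac{1}{515} \left(-595\right) + 396 = - \frac{714}{103} + 396 = \frac{40074}{103}$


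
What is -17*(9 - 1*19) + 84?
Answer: 254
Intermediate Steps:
-17*(9 - 1*19) + 84 = -17*(9 - 19) + 84 = -17*(-10) + 84 = 170 + 84 = 254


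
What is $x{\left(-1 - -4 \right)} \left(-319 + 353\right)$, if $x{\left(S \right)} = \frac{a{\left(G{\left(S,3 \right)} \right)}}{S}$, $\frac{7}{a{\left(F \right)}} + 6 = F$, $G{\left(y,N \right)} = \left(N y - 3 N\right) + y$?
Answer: $- \frac{238}{9} \approx -26.444$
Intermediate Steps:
$G{\left(y,N \right)} = y - 3 N + N y$ ($G{\left(y,N \right)} = \left(- 3 N + N y\right) + y = y - 3 N + N y$)
$a{\left(F \right)} = \frac{7}{-6 + F}$
$x{\left(S \right)} = \frac{7}{S \left(-15 + 4 S\right)}$ ($x{\left(S \right)} = \frac{7 \frac{1}{-6 + \left(S - 9 + 3 S\right)}}{S} = \frac{7 \frac{1}{-6 + \left(-9 + 4 S\right)}}{S} = \frac{7 \frac{1}{-15 + 4 S}}{S} = \frac{7}{S \left(-15 + 4 S\right)}$)
$x{\left(-1 - -4 \right)} \left(-319 + 353\right) = \frac{7}{\left(-1 - -4\right) \left(-15 + 4 \left(-1 - -4\right)\right)} \left(-319 + 353\right) = \frac{7}{\left(-1 + 4\right) \left(-15 + 4 \left(-1 + 4\right)\right)} 34 = \frac{7}{3 \left(-15 + 4 \cdot 3\right)} 34 = 7 \cdot \frac{1}{3} \frac{1}{-15 + 12} \cdot 34 = 7 \cdot \frac{1}{3} \frac{1}{-3} \cdot 34 = 7 \cdot \frac{1}{3} \left(- \frac{1}{3}\right) 34 = \left(- \frac{7}{9}\right) 34 = - \frac{238}{9}$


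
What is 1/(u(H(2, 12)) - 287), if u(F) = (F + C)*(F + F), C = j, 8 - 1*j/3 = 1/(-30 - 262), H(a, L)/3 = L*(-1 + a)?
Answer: 73/294463 ≈ 0.00024791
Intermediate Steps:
H(a, L) = 3*L*(-1 + a) (H(a, L) = 3*(L*(-1 + a)) = 3*L*(-1 + a))
j = 7011/292 (j = 24 - 3/(-30 - 262) = 24 - 3/(-292) = 24 - 3*(-1/292) = 24 + 3/292 = 7011/292 ≈ 24.010)
C = 7011/292 ≈ 24.010
u(F) = 2*F*(7011/292 + F) (u(F) = (F + 7011/292)*(F + F) = (7011/292 + F)*(2*F) = 2*F*(7011/292 + F))
1/(u(H(2, 12)) - 287) = 1/((3*12*(-1 + 2))*(7011 + 292*(3*12*(-1 + 2)))/146 - 287) = 1/((3*12*1)*(7011 + 292*(3*12*1))/146 - 287) = 1/((1/146)*36*(7011 + 292*36) - 287) = 1/((1/146)*36*(7011 + 10512) - 287) = 1/((1/146)*36*17523 - 287) = 1/(315414/73 - 287) = 1/(294463/73) = 73/294463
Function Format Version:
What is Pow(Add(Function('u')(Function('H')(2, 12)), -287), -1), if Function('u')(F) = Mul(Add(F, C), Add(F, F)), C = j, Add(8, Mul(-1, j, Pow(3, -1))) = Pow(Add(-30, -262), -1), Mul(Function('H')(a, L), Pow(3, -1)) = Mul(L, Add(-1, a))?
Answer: Rational(73, 294463) ≈ 0.00024791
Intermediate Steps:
Function('H')(a, L) = Mul(3, L, Add(-1, a)) (Function('H')(a, L) = Mul(3, Mul(L, Add(-1, a))) = Mul(3, L, Add(-1, a)))
j = Rational(7011, 292) (j = Add(24, Mul(-3, Pow(Add(-30, -262), -1))) = Add(24, Mul(-3, Pow(-292, -1))) = Add(24, Mul(-3, Rational(-1, 292))) = Add(24, Rational(3, 292)) = Rational(7011, 292) ≈ 24.010)
C = Rational(7011, 292) ≈ 24.010
Function('u')(F) = Mul(2, F, Add(Rational(7011, 292), F)) (Function('u')(F) = Mul(Add(F, Rational(7011, 292)), Add(F, F)) = Mul(Add(Rational(7011, 292), F), Mul(2, F)) = Mul(2, F, Add(Rational(7011, 292), F)))
Pow(Add(Function('u')(Function('H')(2, 12)), -287), -1) = Pow(Add(Mul(Rational(1, 146), Mul(3, 12, Add(-1, 2)), Add(7011, Mul(292, Mul(3, 12, Add(-1, 2))))), -287), -1) = Pow(Add(Mul(Rational(1, 146), Mul(3, 12, 1), Add(7011, Mul(292, Mul(3, 12, 1)))), -287), -1) = Pow(Add(Mul(Rational(1, 146), 36, Add(7011, Mul(292, 36))), -287), -1) = Pow(Add(Mul(Rational(1, 146), 36, Add(7011, 10512)), -287), -1) = Pow(Add(Mul(Rational(1, 146), 36, 17523), -287), -1) = Pow(Add(Rational(315414, 73), -287), -1) = Pow(Rational(294463, 73), -1) = Rational(73, 294463)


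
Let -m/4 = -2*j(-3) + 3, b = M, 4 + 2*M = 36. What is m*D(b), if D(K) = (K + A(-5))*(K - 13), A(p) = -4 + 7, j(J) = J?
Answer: -2052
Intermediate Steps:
M = 16 (M = -2 + (1/2)*36 = -2 + 18 = 16)
b = 16
A(p) = 3
m = -36 (m = -4*(-2*(-3) + 3) = -4*(6 + 3) = -4*9 = -36)
D(K) = (-13 + K)*(3 + K) (D(K) = (K + 3)*(K - 13) = (3 + K)*(-13 + K) = (-13 + K)*(3 + K))
m*D(b) = -36*(-39 + 16**2 - 10*16) = -36*(-39 + 256 - 160) = -36*57 = -2052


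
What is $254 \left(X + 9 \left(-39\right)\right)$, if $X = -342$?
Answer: $-176022$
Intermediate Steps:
$254 \left(X + 9 \left(-39\right)\right) = 254 \left(-342 + 9 \left(-39\right)\right) = 254 \left(-342 - 351\right) = 254 \left(-693\right) = -176022$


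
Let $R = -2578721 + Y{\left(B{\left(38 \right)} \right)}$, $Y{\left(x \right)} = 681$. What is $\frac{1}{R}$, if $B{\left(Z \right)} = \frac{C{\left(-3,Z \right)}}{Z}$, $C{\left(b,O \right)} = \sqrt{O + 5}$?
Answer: $- \frac{1}{2578040} \approx -3.8789 \cdot 10^{-7}$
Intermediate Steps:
$C{\left(b,O \right)} = \sqrt{5 + O}$
$B{\left(Z \right)} = \frac{\sqrt{5 + Z}}{Z}$
$R = -2578040$ ($R = -2578721 + 681 = -2578040$)
$\frac{1}{R} = \frac{1}{-2578040} = - \frac{1}{2578040}$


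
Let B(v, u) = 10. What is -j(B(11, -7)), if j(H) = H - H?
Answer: 0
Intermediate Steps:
j(H) = 0
-j(B(11, -7)) = -1*0 = 0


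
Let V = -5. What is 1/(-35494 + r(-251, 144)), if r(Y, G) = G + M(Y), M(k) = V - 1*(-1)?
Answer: -1/35354 ≈ -2.8285e-5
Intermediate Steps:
M(k) = -4 (M(k) = -5 - 1*(-1) = -5 + 1 = -4)
r(Y, G) = -4 + G (r(Y, G) = G - 4 = -4 + G)
1/(-35494 + r(-251, 144)) = 1/(-35494 + (-4 + 144)) = 1/(-35494 + 140) = 1/(-35354) = -1/35354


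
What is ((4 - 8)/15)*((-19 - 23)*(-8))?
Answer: -448/5 ≈ -89.600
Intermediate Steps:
((4 - 8)/15)*((-19 - 23)*(-8)) = (-4*1/15)*(-42*(-8)) = -4/15*336 = -448/5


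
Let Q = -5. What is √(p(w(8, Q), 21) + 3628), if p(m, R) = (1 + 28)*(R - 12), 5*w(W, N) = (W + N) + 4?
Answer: √3889 ≈ 62.362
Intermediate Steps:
w(W, N) = ⅘ + N/5 + W/5 (w(W, N) = ((W + N) + 4)/5 = ((N + W) + 4)/5 = (4 + N + W)/5 = ⅘ + N/5 + W/5)
p(m, R) = -348 + 29*R (p(m, R) = 29*(-12 + R) = -348 + 29*R)
√(p(w(8, Q), 21) + 3628) = √((-348 + 29*21) + 3628) = √((-348 + 609) + 3628) = √(261 + 3628) = √3889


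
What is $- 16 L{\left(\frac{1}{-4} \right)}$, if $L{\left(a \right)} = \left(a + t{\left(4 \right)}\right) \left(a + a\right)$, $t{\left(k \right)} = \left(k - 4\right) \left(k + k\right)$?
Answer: $-2$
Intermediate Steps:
$t{\left(k \right)} = 2 k \left(-4 + k\right)$ ($t{\left(k \right)} = \left(-4 + k\right) 2 k = 2 k \left(-4 + k\right)$)
$L{\left(a \right)} = 2 a^{2}$ ($L{\left(a \right)} = \left(a + 2 \cdot 4 \left(-4 + 4\right)\right) \left(a + a\right) = \left(a + 2 \cdot 4 \cdot 0\right) 2 a = \left(a + 0\right) 2 a = a 2 a = 2 a^{2}$)
$- 16 L{\left(\frac{1}{-4} \right)} = - 16 \cdot 2 \left(\frac{1}{-4}\right)^{2} = - 16 \cdot 2 \left(- \frac{1}{4}\right)^{2} = - 16 \cdot 2 \cdot \frac{1}{16} = \left(-16\right) \frac{1}{8} = -2$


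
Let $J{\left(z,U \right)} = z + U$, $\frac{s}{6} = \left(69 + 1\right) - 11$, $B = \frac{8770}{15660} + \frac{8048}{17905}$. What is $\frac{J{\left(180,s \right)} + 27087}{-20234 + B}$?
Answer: $- \frac{774471571830}{567317473967} \approx -1.3651$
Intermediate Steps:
$B = \frac{28305853}{28039230}$ ($B = 8770 \cdot \frac{1}{15660} + 8048 \cdot \frac{1}{17905} = \frac{877}{1566} + \frac{8048}{17905} = \frac{28305853}{28039230} \approx 1.0095$)
$s = 354$ ($s = 6 \left(\left(69 + 1\right) - 11\right) = 6 \left(70 - 11\right) = 6 \cdot 59 = 354$)
$J{\left(z,U \right)} = U + z$
$\frac{J{\left(180,s \right)} + 27087}{-20234 + B} = \frac{\left(354 + 180\right) + 27087}{-20234 + \frac{28305853}{28039230}} = \frac{534 + 27087}{- \frac{567317473967}{28039230}} = 27621 \left(- \frac{28039230}{567317473967}\right) = - \frac{774471571830}{567317473967}$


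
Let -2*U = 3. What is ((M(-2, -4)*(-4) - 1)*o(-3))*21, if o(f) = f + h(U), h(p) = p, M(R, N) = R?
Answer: -1323/2 ≈ -661.50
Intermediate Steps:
U = -3/2 (U = -½*3 = -3/2 ≈ -1.5000)
o(f) = -3/2 + f (o(f) = f - 3/2 = -3/2 + f)
((M(-2, -4)*(-4) - 1)*o(-3))*21 = ((-2*(-4) - 1)*(-3/2 - 3))*21 = ((8 - 1)*(-9/2))*21 = (7*(-9/2))*21 = -63/2*21 = -1323/2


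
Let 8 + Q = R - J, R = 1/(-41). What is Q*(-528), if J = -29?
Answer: -454080/41 ≈ -11075.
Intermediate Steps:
R = -1/41 ≈ -0.024390
Q = 860/41 (Q = -8 + (-1/41 - 1*(-29)) = -8 + (-1/41 + 29) = -8 + 1188/41 = 860/41 ≈ 20.976)
Q*(-528) = (860/41)*(-528) = -454080/41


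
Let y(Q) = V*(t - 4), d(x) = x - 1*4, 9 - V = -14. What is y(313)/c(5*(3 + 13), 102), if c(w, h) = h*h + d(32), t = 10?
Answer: 69/5216 ≈ 0.013229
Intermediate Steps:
V = 23 (V = 9 - 1*(-14) = 9 + 14 = 23)
d(x) = -4 + x (d(x) = x - 4 = -4 + x)
y(Q) = 138 (y(Q) = 23*(10 - 4) = 23*6 = 138)
c(w, h) = 28 + h² (c(w, h) = h*h + (-4 + 32) = h² + 28 = 28 + h²)
y(313)/c(5*(3 + 13), 102) = 138/(28 + 102²) = 138/(28 + 10404) = 138/10432 = 138*(1/10432) = 69/5216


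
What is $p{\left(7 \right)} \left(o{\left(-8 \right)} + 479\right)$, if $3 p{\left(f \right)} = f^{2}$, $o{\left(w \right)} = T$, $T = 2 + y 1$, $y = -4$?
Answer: $7791$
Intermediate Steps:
$T = -2$ ($T = 2 - 4 = -2$)
$o{\left(w \right)} = -2$
$p{\left(f \right)} = \frac{f^{2}}{3}$
$p{\left(7 \right)} \left(o{\left(-8 \right)} + 479\right) = \frac{7^{2}}{3} \left(-2 + 479\right) = \frac{1}{3} \cdot 49 \cdot 477 = \frac{49}{3} \cdot 477 = 7791$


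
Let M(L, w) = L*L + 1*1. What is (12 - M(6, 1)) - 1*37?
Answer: -62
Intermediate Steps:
M(L, w) = 1 + L² (M(L, w) = L² + 1 = 1 + L²)
(12 - M(6, 1)) - 1*37 = (12 - (1 + 6²)) - 1*37 = (12 - (1 + 36)) - 37 = (12 - 1*37) - 37 = (12 - 37) - 37 = -25 - 37 = -62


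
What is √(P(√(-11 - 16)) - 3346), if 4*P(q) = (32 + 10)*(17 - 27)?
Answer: I*√3451 ≈ 58.745*I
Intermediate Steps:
P(q) = -105 (P(q) = ((32 + 10)*(17 - 27))/4 = (42*(-10))/4 = (¼)*(-420) = -105)
√(P(√(-11 - 16)) - 3346) = √(-105 - 3346) = √(-3451) = I*√3451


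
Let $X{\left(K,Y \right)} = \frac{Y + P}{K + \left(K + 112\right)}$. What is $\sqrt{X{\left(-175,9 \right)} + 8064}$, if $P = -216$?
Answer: $\frac{3 \sqrt{50758498}}{238} \approx 89.805$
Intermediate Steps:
$X{\left(K,Y \right)} = \frac{-216 + Y}{112 + 2 K}$ ($X{\left(K,Y \right)} = \frac{Y - 216}{K + \left(K + 112\right)} = \frac{-216 + Y}{K + \left(112 + K\right)} = \frac{-216 + Y}{112 + 2 K}$)
$\sqrt{X{\left(-175,9 \right)} + 8064} = \sqrt{\frac{-216 + 9}{2 \left(56 - 175\right)} + 8064} = \sqrt{\frac{1}{2} \frac{1}{-119} \left(-207\right) + 8064} = \sqrt{\frac{1}{2} \left(- \frac{1}{119}\right) \left(-207\right) + 8064} = \sqrt{\frac{207}{238} + 8064} = \sqrt{\frac{1919439}{238}} = \frac{3 \sqrt{50758498}}{238}$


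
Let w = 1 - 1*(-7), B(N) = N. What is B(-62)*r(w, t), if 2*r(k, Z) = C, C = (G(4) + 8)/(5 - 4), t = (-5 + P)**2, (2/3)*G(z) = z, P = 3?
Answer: -434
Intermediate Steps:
G(z) = 3*z/2
w = 8 (w = 1 + 7 = 8)
t = 4 (t = (-5 + 3)**2 = (-2)**2 = 4)
C = 14 (C = ((3/2)*4 + 8)/(5 - 4) = (6 + 8)/1 = 14*1 = 14)
r(k, Z) = 7 (r(k, Z) = (1/2)*14 = 7)
B(-62)*r(w, t) = -62*7 = -434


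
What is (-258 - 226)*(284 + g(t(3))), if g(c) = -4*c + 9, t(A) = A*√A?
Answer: -141812 + 5808*√3 ≈ -1.3175e+5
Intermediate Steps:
t(A) = A^(3/2)
g(c) = 9 - 4*c
(-258 - 226)*(284 + g(t(3))) = (-258 - 226)*(284 + (9 - 12*√3)) = -484*(284 + (9 - 12*√3)) = -484*(293 - 12*√3) = -141812 + 5808*√3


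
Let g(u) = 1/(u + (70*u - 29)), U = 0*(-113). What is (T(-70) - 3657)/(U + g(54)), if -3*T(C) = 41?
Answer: -41900660/3 ≈ -1.3967e+7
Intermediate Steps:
U = 0
T(C) = -41/3 (T(C) = -1/3*41 = -41/3)
g(u) = 1/(-29 + 71*u) (g(u) = 1/(u + (-29 + 70*u)) = 1/(-29 + 71*u))
(T(-70) - 3657)/(U + g(54)) = (-41/3 - 3657)/(0 + 1/(-29 + 71*54)) = -11012/(3*(0 + 1/(-29 + 3834))) = -11012/(3*(0 + 1/3805)) = -11012/(3*1/3805) = -11012/3*3805 = -41900660/3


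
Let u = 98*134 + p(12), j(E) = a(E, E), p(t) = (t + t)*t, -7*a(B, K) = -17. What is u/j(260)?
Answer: 93940/17 ≈ 5525.9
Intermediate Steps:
a(B, K) = 17/7 (a(B, K) = -⅐*(-17) = 17/7)
p(t) = 2*t² (p(t) = (2*t)*t = 2*t²)
j(E) = 17/7
u = 13420 (u = 98*134 + 2*12² = 13132 + 2*144 = 13132 + 288 = 13420)
u/j(260) = 13420/(17/7) = 13420*(7/17) = 93940/17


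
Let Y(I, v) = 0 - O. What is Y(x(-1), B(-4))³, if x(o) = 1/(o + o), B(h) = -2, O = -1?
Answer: 1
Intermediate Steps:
x(o) = 1/(2*o)
Y(I, v) = 1 (Y(I, v) = 0 - 1*(-1) = 0 + 1 = 1)
Y(x(-1), B(-4))³ = 1³ = 1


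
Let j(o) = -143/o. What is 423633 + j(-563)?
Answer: 238505522/563 ≈ 4.2363e+5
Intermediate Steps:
423633 + j(-563) = 423633 - 143/(-563) = 423633 - 143*(-1/563) = 423633 + 143/563 = 238505522/563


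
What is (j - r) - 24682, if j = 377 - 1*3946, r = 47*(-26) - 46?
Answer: -26983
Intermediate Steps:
r = -1268 (r = -1222 - 46 = -1268)
j = -3569 (j = 377 - 3946 = -3569)
(j - r) - 24682 = (-3569 - 1*(-1268)) - 24682 = (-3569 + 1268) - 24682 = -2301 - 24682 = -26983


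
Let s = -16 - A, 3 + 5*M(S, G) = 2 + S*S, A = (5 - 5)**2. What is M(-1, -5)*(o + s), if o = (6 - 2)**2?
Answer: 0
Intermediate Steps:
o = 16 (o = 4**2 = 16)
A = 0 (A = 0**2 = 0)
M(S, G) = -1/5 + S**2/5 (M(S, G) = -3/5 + (2 + S*S)/5 = -3/5 + (2 + S**2)/5 = -3/5 + (2/5 + S**2/5) = -1/5 + S**2/5)
s = -16 (s = -16 - 1*0 = -16 + 0 = -16)
M(-1, -5)*(o + s) = (-1/5 + (1/5)*(-1)**2)*(16 - 16) = (-1/5 + (1/5)*1)*0 = (-1/5 + 1/5)*0 = 0*0 = 0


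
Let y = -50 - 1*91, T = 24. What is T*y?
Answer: -3384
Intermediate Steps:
y = -141 (y = -50 - 91 = -141)
T*y = 24*(-141) = -3384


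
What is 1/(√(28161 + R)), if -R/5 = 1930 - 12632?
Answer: √81671/81671 ≈ 0.0034992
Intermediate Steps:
R = 53510 (R = -5*(1930 - 12632) = -5*(-10702) = 53510)
1/(√(28161 + R)) = 1/(√(28161 + 53510)) = 1/(√81671) = √81671/81671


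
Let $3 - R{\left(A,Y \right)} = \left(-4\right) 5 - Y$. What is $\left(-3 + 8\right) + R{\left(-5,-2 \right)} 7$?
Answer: $152$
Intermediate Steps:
$R{\left(A,Y \right)} = 23 + Y$ ($R{\left(A,Y \right)} = 3 - \left(\left(-4\right) 5 - Y\right) = 3 - \left(-20 - Y\right) = 3 + \left(20 + Y\right) = 23 + Y$)
$\left(-3 + 8\right) + R{\left(-5,-2 \right)} 7 = \left(-3 + 8\right) + \left(23 - 2\right) 7 = 5 + 21 \cdot 7 = 5 + 147 = 152$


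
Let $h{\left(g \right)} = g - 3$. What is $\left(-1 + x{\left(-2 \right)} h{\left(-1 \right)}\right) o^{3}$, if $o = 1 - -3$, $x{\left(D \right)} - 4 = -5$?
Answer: $192$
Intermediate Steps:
$x{\left(D \right)} = -1$ ($x{\left(D \right)} = 4 - 5 = -1$)
$o = 4$ ($o = 1 + 3 = 4$)
$h{\left(g \right)} = -3 + g$
$\left(-1 + x{\left(-2 \right)} h{\left(-1 \right)}\right) o^{3} = \left(-1 - \left(-3 - 1\right)\right) 4^{3} = \left(-1 - -4\right) 64 = \left(-1 + 4\right) 64 = 3 \cdot 64 = 192$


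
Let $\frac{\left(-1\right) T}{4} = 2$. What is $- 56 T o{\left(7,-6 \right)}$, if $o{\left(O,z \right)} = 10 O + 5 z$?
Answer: $17920$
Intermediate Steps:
$T = -8$ ($T = \left(-4\right) 2 = -8$)
$o{\left(O,z \right)} = 5 z + 10 O$
$- 56 T o{\left(7,-6 \right)} = \left(-56\right) \left(-8\right) \left(5 \left(-6\right) + 10 \cdot 7\right) = 448 \left(-30 + 70\right) = 448 \cdot 40 = 17920$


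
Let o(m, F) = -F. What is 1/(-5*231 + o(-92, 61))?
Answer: -1/1216 ≈ -0.00082237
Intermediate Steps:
1/(-5*231 + o(-92, 61)) = 1/(-5*231 - 1*61) = 1/(-1155 - 61) = 1/(-1216) = -1/1216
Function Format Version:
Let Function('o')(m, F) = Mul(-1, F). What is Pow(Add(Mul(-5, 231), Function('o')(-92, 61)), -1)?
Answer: Rational(-1, 1216) ≈ -0.00082237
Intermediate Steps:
Pow(Add(Mul(-5, 231), Function('o')(-92, 61)), -1) = Pow(Add(Mul(-5, 231), Mul(-1, 61)), -1) = Pow(Add(-1155, -61), -1) = Pow(-1216, -1) = Rational(-1, 1216)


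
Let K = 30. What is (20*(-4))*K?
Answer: -2400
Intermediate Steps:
(20*(-4))*K = (20*(-4))*30 = -80*30 = -2400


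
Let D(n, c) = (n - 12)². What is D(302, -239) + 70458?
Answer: 154558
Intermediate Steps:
D(n, c) = (-12 + n)²
D(302, -239) + 70458 = (-12 + 302)² + 70458 = 290² + 70458 = 84100 + 70458 = 154558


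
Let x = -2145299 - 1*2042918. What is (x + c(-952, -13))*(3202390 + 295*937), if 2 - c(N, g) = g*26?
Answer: -14568807446985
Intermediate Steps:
c(N, g) = 2 - 26*g (c(N, g) = 2 - g*26 = 2 - 26*g)
x = -4188217 (x = -2145299 - 2042918 = -4188217)
(x + c(-952, -13))*(3202390 + 295*937) = (-4188217 + (2 - 26*(-13)))*(3202390 + 295*937) = (-4188217 + (2 + 338))*(3202390 + 276415) = (-4188217 + 340)*3478805 = -4187877*3478805 = -14568807446985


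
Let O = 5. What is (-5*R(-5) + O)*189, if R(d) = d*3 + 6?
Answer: 9450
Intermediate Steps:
R(d) = 6 + 3*d (R(d) = 3*d + 6 = 6 + 3*d)
(-5*R(-5) + O)*189 = (-5*(6 + 3*(-5)) + 5)*189 = (-5*(6 - 15) + 5)*189 = (-5*(-9) + 5)*189 = (45 + 5)*189 = 50*189 = 9450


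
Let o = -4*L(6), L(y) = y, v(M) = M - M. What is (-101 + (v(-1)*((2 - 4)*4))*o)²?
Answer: 10201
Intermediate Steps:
v(M) = 0
o = -24 (o = -4*6 = -24)
(-101 + (v(-1)*((2 - 4)*4))*o)² = (-101 + (0*((2 - 4)*4))*(-24))² = (-101 + (0*(-2*4))*(-24))² = (-101 + (0*(-8))*(-24))² = (-101 + 0*(-24))² = (-101 + 0)² = (-101)² = 10201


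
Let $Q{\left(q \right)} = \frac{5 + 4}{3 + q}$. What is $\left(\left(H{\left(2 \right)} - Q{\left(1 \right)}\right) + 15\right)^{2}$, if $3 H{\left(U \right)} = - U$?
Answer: $\frac{21025}{144} \approx 146.01$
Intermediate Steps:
$H{\left(U \right)} = - \frac{U}{3}$ ($H{\left(U \right)} = \frac{\left(-1\right) U}{3} = - \frac{U}{3}$)
$Q{\left(q \right)} = \frac{9}{3 + q}$
$\left(\left(H{\left(2 \right)} - Q{\left(1 \right)}\right) + 15\right)^{2} = \left(\left(\left(- \frac{1}{3}\right) 2 - \frac{9}{3 + 1}\right) + 15\right)^{2} = \left(\left(- \frac{2}{3} - \frac{9}{4}\right) + 15\right)^{2} = \left(- \frac{35}{12} + 15\right)^{2} = \left(\frac{145}{12}\right)^{2} = \frac{21025}{144}$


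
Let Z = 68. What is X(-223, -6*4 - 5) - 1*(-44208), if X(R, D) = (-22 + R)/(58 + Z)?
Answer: 795709/18 ≈ 44206.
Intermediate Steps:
X(R, D) = -11/63 + R/126 (X(R, D) = (-22 + R)/(58 + 68) = (-22 + R)/126 = (-22 + R)*(1/126) = -11/63 + R/126)
X(-223, -6*4 - 5) - 1*(-44208) = (-11/63 + (1/126)*(-223)) - 1*(-44208) = (-11/63 - 223/126) + 44208 = -35/18 + 44208 = 795709/18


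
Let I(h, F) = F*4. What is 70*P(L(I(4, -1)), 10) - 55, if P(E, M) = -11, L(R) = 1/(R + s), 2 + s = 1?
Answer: -825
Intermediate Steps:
I(h, F) = 4*F
s = -1 (s = -2 + 1 = -1)
L(R) = 1/(-1 + R) (L(R) = 1/(R - 1) = 1/(-1 + R))
70*P(L(I(4, -1)), 10) - 55 = 70*(-11) - 55 = -770 - 55 = -825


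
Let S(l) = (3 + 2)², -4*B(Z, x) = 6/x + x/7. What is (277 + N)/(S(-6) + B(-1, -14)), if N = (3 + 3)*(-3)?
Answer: 7252/717 ≈ 10.114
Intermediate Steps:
B(Z, x) = -3/(2*x) - x/28 (B(Z, x) = -(6/x + x/7)/4 = -3/(2*x) - x/28)
S(l) = 25 (S(l) = 5² = 25)
N = -18 (N = 6*(-3) = -18)
(277 + N)/(S(-6) + B(-1, -14)) = (277 - 18)/(25 + (1/28)*(-42 - 1*(-14)²)/(-14)) = 259/(25 + (1/28)*(-1/14)*(-42 - 1*196)) = 259/(25 + (1/28)*(-1/14)*(-42 - 196)) = 259/(25 + (1/28)*(-1/14)*(-238)) = 259/(25 + 17/28) = 259/(717/28) = 259*(28/717) = 7252/717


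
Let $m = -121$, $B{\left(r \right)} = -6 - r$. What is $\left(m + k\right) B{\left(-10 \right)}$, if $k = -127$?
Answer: $-992$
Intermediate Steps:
$\left(m + k\right) B{\left(-10 \right)} = \left(-121 - 127\right) \left(-6 - -10\right) = - 248 \left(-6 + 10\right) = \left(-248\right) 4 = -992$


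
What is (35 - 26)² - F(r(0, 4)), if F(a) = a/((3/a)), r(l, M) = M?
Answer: 227/3 ≈ 75.667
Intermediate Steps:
F(a) = a²/3 (F(a) = a*(a/3) = a²/3)
(35 - 26)² - F(r(0, 4)) = (35 - 26)² - 4²/3 = 9² - 16/3 = 81 - 1*16/3 = 81 - 16/3 = 227/3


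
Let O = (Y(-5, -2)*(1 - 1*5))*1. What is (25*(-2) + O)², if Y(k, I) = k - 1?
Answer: 676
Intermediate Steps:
Y(k, I) = -1 + k
O = 24 (O = ((-1 - 5)*(1 - 1*5))*1 = -6*(1 - 5)*1 = -6*(-4)*1 = 24*1 = 24)
(25*(-2) + O)² = (25*(-2) + 24)² = (-50 + 24)² = (-26)² = 676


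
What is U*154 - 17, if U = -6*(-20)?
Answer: 18463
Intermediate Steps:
U = 120
U*154 - 17 = 120*154 - 17 = 18480 - 17 = 18463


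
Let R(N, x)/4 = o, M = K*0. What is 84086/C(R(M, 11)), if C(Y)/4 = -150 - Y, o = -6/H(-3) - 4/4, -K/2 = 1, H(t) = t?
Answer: -42043/308 ≈ -136.50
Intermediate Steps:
K = -2 (K = -2*1 = -2)
M = 0 (M = -2*0 = 0)
o = 1 (o = -6/(-3) - 4/4 = -6*(-⅓) - 4*¼ = 2 - 1 = 1)
R(N, x) = 4 (R(N, x) = 4*1 = 4)
C(Y) = -600 - 4*Y (C(Y) = 4*(-150 - Y) = -600 - 4*Y)
84086/C(R(M, 11)) = 84086/(-600 - 4*4) = 84086/(-600 - 16) = 84086/(-616) = 84086*(-1/616) = -42043/308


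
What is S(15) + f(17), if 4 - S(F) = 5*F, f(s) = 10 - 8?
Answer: -69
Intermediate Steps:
f(s) = 2
S(F) = 4 - 5*F
S(15) + f(17) = (4 - 5*15) + 2 = (4 - 75) + 2 = -71 + 2 = -69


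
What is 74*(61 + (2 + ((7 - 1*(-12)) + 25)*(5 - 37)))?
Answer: -99530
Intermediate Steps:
74*(61 + (2 + ((7 - 1*(-12)) + 25)*(5 - 37))) = 74*(61 + (2 + ((7 + 12) + 25)*(-32))) = 74*(61 + (2 + (19 + 25)*(-32))) = 74*(61 + (2 + 44*(-32))) = 74*(61 + (2 - 1408)) = 74*(61 - 1406) = 74*(-1345) = -99530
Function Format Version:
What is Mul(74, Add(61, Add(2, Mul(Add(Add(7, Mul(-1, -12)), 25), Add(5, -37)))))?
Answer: -99530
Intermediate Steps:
Mul(74, Add(61, Add(2, Mul(Add(Add(7, Mul(-1, -12)), 25), Add(5, -37))))) = Mul(74, Add(61, Add(2, Mul(Add(Add(7, 12), 25), -32)))) = Mul(74, Add(61, Add(2, Mul(Add(19, 25), -32)))) = Mul(74, Add(61, Add(2, Mul(44, -32)))) = Mul(74, Add(61, Add(2, -1408))) = Mul(74, Add(61, -1406)) = Mul(74, -1345) = -99530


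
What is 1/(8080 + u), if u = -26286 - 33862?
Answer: -1/52068 ≈ -1.9206e-5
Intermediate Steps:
u = -60148
1/(8080 + u) = 1/(8080 - 60148) = 1/(-52068) = -1/52068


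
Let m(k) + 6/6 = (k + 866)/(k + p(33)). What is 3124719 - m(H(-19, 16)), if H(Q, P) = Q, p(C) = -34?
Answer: 165611007/53 ≈ 3.1247e+6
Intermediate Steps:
m(k) = -1 + (866 + k)/(-34 + k) (m(k) = -1 + (k + 866)/(k - 34) = -1 + (866 + k)/(-34 + k))
3124719 - m(H(-19, 16)) = 3124719 - 900/(-34 - 19) = 3124719 - 900/(-53) = 3124719 - 900*(-1)/53 = 3124719 - 1*(-900/53) = 3124719 + 900/53 = 165611007/53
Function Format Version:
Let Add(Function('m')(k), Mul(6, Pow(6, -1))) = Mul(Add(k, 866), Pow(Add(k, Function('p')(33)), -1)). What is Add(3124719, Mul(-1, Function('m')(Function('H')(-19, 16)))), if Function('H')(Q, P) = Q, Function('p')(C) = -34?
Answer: Rational(165611007, 53) ≈ 3.1247e+6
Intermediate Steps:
Function('m')(k) = Add(-1, Mul(Pow(Add(-34, k), -1), Add(866, k))) (Function('m')(k) = Add(-1, Mul(Add(k, 866), Pow(Add(k, -34), -1))) = Add(-1, Mul(Add(866, k), Pow(Add(-34, k), -1))) = Add(-1, Mul(Pow(Add(-34, k), -1), Add(866, k))))
Add(3124719, Mul(-1, Function('m')(Function('H')(-19, 16)))) = Add(3124719, Mul(-1, Mul(900, Pow(Add(-34, -19), -1)))) = Add(3124719, Mul(-1, Mul(900, Pow(-53, -1)))) = Add(3124719, Mul(-1, Mul(900, Rational(-1, 53)))) = Add(3124719, Mul(-1, Rational(-900, 53))) = Add(3124719, Rational(900, 53)) = Rational(165611007, 53)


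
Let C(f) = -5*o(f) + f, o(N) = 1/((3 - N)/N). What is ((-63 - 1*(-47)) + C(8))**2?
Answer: 0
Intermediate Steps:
o(N) = N/(3 - N) (o(N) = 1/((3 - N)/N) = N/(3 - N))
C(f) = f + 5*f/(-3 + f) (C(f) = -(-5)*f/(-3 + f) + f = 5*f/(-3 + f) + f = f + 5*f/(-3 + f))
((-63 - 1*(-47)) + C(8))**2 = ((-63 - 1*(-47)) + 8*(2 + 8)/(-3 + 8))**2 = ((-63 + 47) + 8*10/5)**2 = (-16 + 8*(1/5)*10)**2 = (-16 + 16)**2 = 0**2 = 0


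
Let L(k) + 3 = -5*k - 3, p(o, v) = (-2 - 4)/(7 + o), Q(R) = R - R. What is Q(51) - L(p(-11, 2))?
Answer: 27/2 ≈ 13.500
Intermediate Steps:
Q(R) = 0
p(o, v) = -6/(7 + o)
L(k) = -6 - 5*k (L(k) = -3 + (-5*k - 3) = -3 + (-3 - 5*k) = -6 - 5*k)
Q(51) - L(p(-11, 2)) = 0 - (-6 - (-30)/(7 - 11)) = 0 - (-6 - (-30)/(-4)) = 0 - (-6 - (-30)*(-1)/4) = 0 - (-6 - 5*3/2) = 0 - (-6 - 15/2) = 0 - 1*(-27/2) = 0 + 27/2 = 27/2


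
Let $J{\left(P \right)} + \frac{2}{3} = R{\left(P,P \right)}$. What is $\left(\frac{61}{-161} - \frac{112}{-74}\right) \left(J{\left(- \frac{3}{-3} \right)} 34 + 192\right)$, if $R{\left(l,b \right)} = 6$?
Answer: $\frac{360480}{851} \approx 423.6$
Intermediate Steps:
$J{\left(P \right)} = \frac{16}{3}$ ($J{\left(P \right)} = - \frac{2}{3} + 6 = \frac{16}{3}$)
$\left(\frac{61}{-161} - \frac{112}{-74}\right) \left(J{\left(- \frac{3}{-3} \right)} 34 + 192\right) = \left(\frac{61}{-161} - \frac{112}{-74}\right) \left(\frac{16}{3} \cdot 34 + 192\right) = \left(61 \left(- \frac{1}{161}\right) - - \frac{56}{37}\right) \left(\frac{544}{3} + 192\right) = \left(- \frac{61}{161} + \frac{56}{37}\right) \frac{1120}{3} = \frac{6759}{5957} \cdot \frac{1120}{3} = \frac{360480}{851}$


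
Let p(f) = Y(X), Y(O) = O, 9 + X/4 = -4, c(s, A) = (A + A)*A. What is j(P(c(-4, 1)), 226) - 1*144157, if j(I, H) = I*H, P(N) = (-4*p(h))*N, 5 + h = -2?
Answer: -50141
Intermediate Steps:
h = -7 (h = -5 - 2 = -7)
c(s, A) = 2*A² (c(s, A) = (2*A)*A = 2*A²)
X = -52 (X = -36 + 4*(-4) = -36 - 16 = -52)
p(f) = -52
P(N) = 208*N (P(N) = (-4*(-52))*N = 208*N)
j(I, H) = H*I
j(P(c(-4, 1)), 226) - 1*144157 = 226*(208*(2*1²)) - 1*144157 = 226*(208*(2*1)) - 144157 = 226*(208*2) - 144157 = 226*416 - 144157 = 94016 - 144157 = -50141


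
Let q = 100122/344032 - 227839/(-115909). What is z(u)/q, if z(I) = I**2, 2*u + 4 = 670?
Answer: 2210927341901616/44994473873 ≈ 49138.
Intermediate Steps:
u = 333 (u = -2 + (1/2)*670 = -2 + 335 = 333)
q = 44994473873/19938202544 (q = 100122*(1/344032) - 227839*(-1/115909) = 50061/172016 + 227839/115909 = 44994473873/19938202544 ≈ 2.2567)
z(u)/q = 333**2/(44994473873/19938202544) = 110889*(19938202544/44994473873) = 2210927341901616/44994473873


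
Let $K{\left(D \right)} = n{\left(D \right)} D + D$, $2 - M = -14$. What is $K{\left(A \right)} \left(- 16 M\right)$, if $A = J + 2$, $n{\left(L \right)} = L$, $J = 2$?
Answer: $-5120$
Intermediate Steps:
$M = 16$ ($M = 2 - -14 = 2 + 14 = 16$)
$A = 4$ ($A = 2 + 2 = 4$)
$K{\left(D \right)} = D + D^{2}$ ($K{\left(D \right)} = D D + D = D^{2} + D = D + D^{2}$)
$K{\left(A \right)} \left(- 16 M\right) = 4 \left(1 + 4\right) \left(\left(-16\right) 16\right) = 4 \cdot 5 \left(-256\right) = 20 \left(-256\right) = -5120$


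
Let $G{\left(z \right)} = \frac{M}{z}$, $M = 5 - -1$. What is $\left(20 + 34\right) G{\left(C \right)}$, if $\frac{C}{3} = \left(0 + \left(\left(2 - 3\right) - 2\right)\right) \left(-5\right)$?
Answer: $\frac{36}{5} \approx 7.2$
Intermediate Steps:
$M = 6$ ($M = 5 + 1 = 6$)
$C = 45$ ($C = 3 \left(0 + \left(\left(2 - 3\right) - 2\right)\right) \left(-5\right) = 3 \left(0 - 3\right) \left(-5\right) = 3 \left(\left(-3\right) \left(-5\right)\right) = 3 \cdot 15 = 45$)
$G{\left(z \right)} = \frac{6}{z}$
$\left(20 + 34\right) G{\left(C \right)} = \left(20 + 34\right) \frac{6}{45} = 54 \cdot 6 \cdot \frac{1}{45} = 54 \cdot \frac{2}{15} = \frac{36}{5}$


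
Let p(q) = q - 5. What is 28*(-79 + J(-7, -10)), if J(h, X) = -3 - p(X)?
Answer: -1876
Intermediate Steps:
p(q) = -5 + q
J(h, X) = 2 - X (J(h, X) = -3 - (-5 + X) = -3 + (5 - X) = 2 - X)
28*(-79 + J(-7, -10)) = 28*(-79 + (2 - 1*(-10))) = 28*(-79 + (2 + 10)) = 28*(-79 + 12) = 28*(-67) = -1876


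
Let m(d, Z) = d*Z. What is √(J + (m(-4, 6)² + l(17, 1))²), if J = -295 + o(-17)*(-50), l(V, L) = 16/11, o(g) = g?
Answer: √40415059/11 ≈ 577.93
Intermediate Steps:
l(V, L) = 16/11 (l(V, L) = 16*(1/11) = 16/11)
m(d, Z) = Z*d
J = 555 (J = -295 - 17*(-50) = -295 + 850 = 555)
√(J + (m(-4, 6)² + l(17, 1))²) = √(555 + ((6*(-4))² + 16/11)²) = √(555 + ((-24)² + 16/11)²) = √(555 + (576 + 16/11)²) = √(555 + (6352/11)²) = √(555 + 40347904/121) = √(40415059/121) = √40415059/11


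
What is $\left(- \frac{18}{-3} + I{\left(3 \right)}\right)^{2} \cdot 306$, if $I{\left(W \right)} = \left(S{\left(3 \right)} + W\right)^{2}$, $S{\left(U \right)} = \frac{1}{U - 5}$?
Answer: $\frac{367353}{8} \approx 45919.0$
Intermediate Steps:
$S{\left(U \right)} = \frac{1}{-5 + U}$
$I{\left(W \right)} = \left(- \frac{1}{2} + W\right)^{2}$ ($I{\left(W \right)} = \left(\frac{1}{-5 + 3} + W\right)^{2} = \left(\frac{1}{-2} + W\right)^{2} = \left(- \frac{1}{2} + W\right)^{2}$)
$\left(- \frac{18}{-3} + I{\left(3 \right)}\right)^{2} \cdot 306 = \left(- \frac{18}{-3} + \frac{\left(-1 + 2 \cdot 3\right)^{2}}{4}\right)^{2} \cdot 306 = \left(\left(-18\right) \left(- \frac{1}{3}\right) + \frac{\left(-1 + 6\right)^{2}}{4}\right)^{2} \cdot 306 = \left(6 + \frac{5^{2}}{4}\right)^{2} \cdot 306 = \left(6 + \frac{1}{4} \cdot 25\right)^{2} \cdot 306 = \left(6 + \frac{25}{4}\right)^{2} \cdot 306 = \left(\frac{49}{4}\right)^{2} \cdot 306 = \frac{2401}{16} \cdot 306 = \frac{367353}{8}$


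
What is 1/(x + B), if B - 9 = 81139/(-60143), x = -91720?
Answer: -60143/5515855812 ≈ -1.0904e-5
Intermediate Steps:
B = 460148/60143 (B = 9 + 81139/(-60143) = 9 + 81139*(-1/60143) = 9 - 81139/60143 = 460148/60143 ≈ 7.6509)
1/(x + B) = 1/(-91720 + 460148/60143) = 1/(-5515855812/60143) = -60143/5515855812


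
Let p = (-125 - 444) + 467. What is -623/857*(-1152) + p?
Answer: 630282/857 ≈ 735.45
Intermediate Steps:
p = -102 (p = -569 + 467 = -102)
-623/857*(-1152) + p = -623/857*(-1152) - 102 = 717696/857 - 102 = 630282/857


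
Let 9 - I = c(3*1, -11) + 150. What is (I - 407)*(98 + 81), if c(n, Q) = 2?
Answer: -98450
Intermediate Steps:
I = -143 (I = 9 - (2 + 150) = 9 - 1*152 = 9 - 152 = -143)
(I - 407)*(98 + 81) = (-143 - 407)*(98 + 81) = -550*179 = -98450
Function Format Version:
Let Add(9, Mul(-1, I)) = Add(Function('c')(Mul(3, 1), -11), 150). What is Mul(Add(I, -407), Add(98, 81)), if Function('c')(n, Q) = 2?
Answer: -98450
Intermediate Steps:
I = -143 (I = Add(9, Mul(-1, Add(2, 150))) = Add(9, Mul(-1, 152)) = Add(9, -152) = -143)
Mul(Add(I, -407), Add(98, 81)) = Mul(Add(-143, -407), Add(98, 81)) = Mul(-550, 179) = -98450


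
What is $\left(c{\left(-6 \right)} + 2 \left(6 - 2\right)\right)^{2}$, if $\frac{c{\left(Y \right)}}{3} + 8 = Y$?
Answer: $1156$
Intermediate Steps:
$c{\left(Y \right)} = -24 + 3 Y$
$\left(c{\left(-6 \right)} + 2 \left(6 - 2\right)\right)^{2} = \left(\left(-24 + 3 \left(-6\right)\right) + 2 \left(6 - 2\right)\right)^{2} = \left(\left(-24 - 18\right) + 2 \cdot 4\right)^{2} = \left(-42 + 8\right)^{2} = \left(-34\right)^{2} = 1156$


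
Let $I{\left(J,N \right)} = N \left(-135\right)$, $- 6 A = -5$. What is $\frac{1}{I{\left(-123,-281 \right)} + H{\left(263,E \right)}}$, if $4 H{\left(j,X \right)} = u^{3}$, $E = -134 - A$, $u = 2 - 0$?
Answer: $\frac{1}{37937} \approx 2.6359 \cdot 10^{-5}$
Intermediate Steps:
$A = \frac{5}{6}$ ($A = \left(- \frac{1}{6}\right) \left(-5\right) = \frac{5}{6} \approx 0.83333$)
$I{\left(J,N \right)} = - 135 N$
$u = 2$ ($u = 2 + 0 = 2$)
$E = - \frac{809}{6}$ ($E = -134 - \frac{5}{6} = - \frac{809}{6} \approx -134.83$)
$H{\left(j,X \right)} = 2$ ($H{\left(j,X \right)} = \frac{2^{3}}{4} = \frac{1}{4} \cdot 8 = 2$)
$\frac{1}{I{\left(-123,-281 \right)} + H{\left(263,E \right)}} = \frac{1}{\left(-135\right) \left(-281\right) + 2} = \frac{1}{37935 + 2} = \frac{1}{37937}$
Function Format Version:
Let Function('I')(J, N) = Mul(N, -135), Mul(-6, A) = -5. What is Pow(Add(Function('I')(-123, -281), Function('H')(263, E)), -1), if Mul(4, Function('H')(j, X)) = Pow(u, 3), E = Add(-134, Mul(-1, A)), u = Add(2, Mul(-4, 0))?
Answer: Rational(1, 37937) ≈ 2.6359e-5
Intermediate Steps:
A = Rational(5, 6) (A = Mul(Rational(-1, 6), -5) = Rational(5, 6) ≈ 0.83333)
Function('I')(J, N) = Mul(-135, N)
u = 2 (u = Add(2, 0) = 2)
E = Rational(-809, 6) (E = Add(-134, Mul(-1, Rational(5, 6))) = Add(-134, Rational(-5, 6)) = Rational(-809, 6) ≈ -134.83)
Function('H')(j, X) = 2 (Function('H')(j, X) = Mul(Rational(1, 4), Pow(2, 3)) = Mul(Rational(1, 4), 8) = 2)
Pow(Add(Function('I')(-123, -281), Function('H')(263, E)), -1) = Pow(Add(Mul(-135, -281), 2), -1) = Pow(Add(37935, 2), -1) = Pow(37937, -1) = Rational(1, 37937)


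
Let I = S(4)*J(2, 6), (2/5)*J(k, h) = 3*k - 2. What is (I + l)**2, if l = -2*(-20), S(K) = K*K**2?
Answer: 462400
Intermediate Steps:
J(k, h) = -5 + 15*k/2 (J(k, h) = 5*(3*k - 2)/2 = 5*(-2 + 3*k)/2 = -5 + 15*k/2)
S(K) = K**3
l = 40
I = 640 (I = 4**3*(-5 + (15/2)*2) = 64*(-5 + 15) = 64*10 = 640)
(I + l)**2 = (640 + 40)**2 = 680**2 = 462400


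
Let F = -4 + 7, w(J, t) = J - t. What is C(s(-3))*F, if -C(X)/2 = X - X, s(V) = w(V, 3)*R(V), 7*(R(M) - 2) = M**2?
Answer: 0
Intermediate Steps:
R(M) = 2 + M**2/7
F = 3
s(V) = (-3 + V)*(2 + V**2/7) (s(V) = (V - 1*3)*(2 + V**2/7) = (V - 3)*(2 + V**2/7) = (-3 + V)*(2 + V**2/7))
C(X) = 0 (C(X) = -2*(X - X) = -2*0 = 0)
C(s(-3))*F = 0*3 = 0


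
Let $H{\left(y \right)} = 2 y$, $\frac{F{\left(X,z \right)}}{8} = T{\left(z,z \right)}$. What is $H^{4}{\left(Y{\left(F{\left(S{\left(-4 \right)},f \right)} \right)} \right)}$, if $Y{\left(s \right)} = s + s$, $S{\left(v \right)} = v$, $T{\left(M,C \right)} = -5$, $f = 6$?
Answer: $655360000$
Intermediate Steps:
$F{\left(X,z \right)} = -40$ ($F{\left(X,z \right)} = 8 \left(-5\right) = -40$)
$Y{\left(s \right)} = 2 s$
$H^{4}{\left(Y{\left(F{\left(S{\left(-4 \right)},f \right)} \right)} \right)} = \left(2 \cdot 2 \left(-40\right)\right)^{4} = \left(2 \left(-80\right)\right)^{4} = \left(-160\right)^{4} = 655360000$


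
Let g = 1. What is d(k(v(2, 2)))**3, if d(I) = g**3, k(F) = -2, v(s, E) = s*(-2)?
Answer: 1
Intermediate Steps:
v(s, E) = -2*s
d(I) = 1 (d(I) = 1**3 = 1)
d(k(v(2, 2)))**3 = 1**3 = 1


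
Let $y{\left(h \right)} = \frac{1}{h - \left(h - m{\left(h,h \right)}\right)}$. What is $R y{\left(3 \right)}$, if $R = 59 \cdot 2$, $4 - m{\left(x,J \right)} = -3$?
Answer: $\frac{118}{7} \approx 16.857$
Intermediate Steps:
$m{\left(x,J \right)} = 7$ ($m{\left(x,J \right)} = 4 - -3 = 4 + 3 = 7$)
$R = 118$
$y{\left(h \right)} = \frac{1}{7}$ ($y{\left(h \right)} = \frac{1}{h - \left(-7 + h\right)} = \frac{1}{7}$)
$R y{\left(3 \right)} = 118 \cdot \frac{1}{7} = \frac{118}{7}$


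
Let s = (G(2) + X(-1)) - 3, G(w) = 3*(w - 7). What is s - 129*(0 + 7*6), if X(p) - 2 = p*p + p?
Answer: -5434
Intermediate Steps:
G(w) = -21 + 3*w (G(w) = 3*(-7 + w) = -21 + 3*w)
X(p) = 2 + p + p² (X(p) = 2 + (p*p + p) = 2 + (p² + p) = 2 + (p + p²) = 2 + p + p²)
s = -16 (s = ((-21 + 3*2) + (2 - 1 + (-1)²)) - 3 = ((-21 + 6) + (2 - 1 + 1)) - 3 = (-15 + 2) - 3 = -13 - 3 = -16)
s - 129*(0 + 7*6) = -16 - 129*(0 + 7*6) = -16 - 129*(0 + 42) = -16 - 129*42 = -16 - 5418 = -5434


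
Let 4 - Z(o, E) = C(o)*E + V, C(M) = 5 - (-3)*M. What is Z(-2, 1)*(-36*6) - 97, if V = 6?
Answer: 119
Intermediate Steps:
C(M) = 5 + 3*M
Z(o, E) = -2 - E*(5 + 3*o) (Z(o, E) = 4 - ((5 + 3*o)*E + 6) = 4 - (E*(5 + 3*o) + 6) = 4 - (6 + E*(5 + 3*o)) = 4 + (-6 - E*(5 + 3*o)) = -2 - E*(5 + 3*o))
Z(-2, 1)*(-36*6) - 97 = (-2 - 1*1*(5 + 3*(-2)))*(-36*6) - 97 = (-2 - 1*1*(5 - 6))*(-216) - 97 = (-2 - 1*1*(-1))*(-216) - 97 = (-2 + 1)*(-216) - 97 = -1*(-216) - 97 = 216 - 97 = 119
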